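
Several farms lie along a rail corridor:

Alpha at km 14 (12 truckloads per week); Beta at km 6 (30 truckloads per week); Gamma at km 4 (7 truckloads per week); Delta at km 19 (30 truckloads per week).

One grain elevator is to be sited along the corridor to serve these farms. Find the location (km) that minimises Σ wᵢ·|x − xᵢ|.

For a sum of weighted absolute distances on a line, the optimum is the weighted median (not the mean). Total weight W = 79; half-weight = 39.5.
Sort by position and accumulate weight:
  km 4 (Gamma, w=7) → cum 7
  km 6 (Beta, w=30) → cum 37
  km 14 (Alpha, w=12) → cum 49  ≥ 39.5 → median here
  km 19 (Delta, w=30) → cum 79
Optimal location: km 14.

x = 14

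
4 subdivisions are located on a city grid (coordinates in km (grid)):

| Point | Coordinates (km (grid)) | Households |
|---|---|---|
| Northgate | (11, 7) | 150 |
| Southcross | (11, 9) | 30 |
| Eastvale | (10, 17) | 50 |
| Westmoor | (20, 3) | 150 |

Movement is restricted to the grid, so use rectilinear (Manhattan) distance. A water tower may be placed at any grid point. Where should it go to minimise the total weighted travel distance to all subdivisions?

(11, 7)

Manhattan distance separates: Σwᵢ(|x−xᵢ|+|y−yᵢ|) = Σwᵢ|x−xᵢ| + Σwᵢ|y−yᵢ|, so x and y are optimised independently as 1-D weighted medians.
Total weight W = 380; half = 190.
x-coordinate, sorted with cumulative weight:
  x=10 (Eastvale, w=50) cum 50
  x=11 (Northgate, w=150) cum 200  ← median
  x=11 (Southcross, w=30) cum 230
  x=20 (Westmoor, w=150) cum 380
⇒ x* = 11
y-coordinate, sorted with cumulative weight:
  y=3 (Westmoor, w=150) cum 150
  y=7 (Northgate, w=150) cum 300  ← median
  y=9 (Southcross, w=30) cum 330
  y=17 (Eastvale, w=50) cum 380
⇒ y* = 7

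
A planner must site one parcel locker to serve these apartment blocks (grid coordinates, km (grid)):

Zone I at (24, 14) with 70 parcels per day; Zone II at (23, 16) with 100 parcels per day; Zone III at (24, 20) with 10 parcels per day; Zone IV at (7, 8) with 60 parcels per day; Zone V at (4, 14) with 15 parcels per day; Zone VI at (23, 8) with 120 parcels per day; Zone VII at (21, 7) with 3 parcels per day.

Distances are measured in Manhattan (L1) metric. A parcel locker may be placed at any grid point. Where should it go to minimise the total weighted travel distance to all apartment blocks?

Manhattan distance separates: Σwᵢ(|x−xᵢ|+|y−yᵢ|) = Σwᵢ|x−xᵢ| + Σwᵢ|y−yᵢ|, so x and y are optimised independently as 1-D weighted medians.
Total weight W = 378; half = 189.
x-coordinate, sorted with cumulative weight:
  x=4 (Zone V, w=15) cum 15
  x=7 (Zone IV, w=60) cum 75
  x=21 (Zone VII, w=3) cum 78
  x=23 (Zone II, w=100) cum 178
  x=23 (Zone VI, w=120) cum 298  ← median
  x=24 (Zone I, w=70) cum 368
  x=24 (Zone III, w=10) cum 378
⇒ x* = 23
y-coordinate, sorted with cumulative weight:
  y=7 (Zone VII, w=3) cum 3
  y=8 (Zone IV, w=60) cum 63
  y=8 (Zone VI, w=120) cum 183
  y=14 (Zone I, w=70) cum 253  ← median
  y=14 (Zone V, w=15) cum 268
  y=16 (Zone II, w=100) cum 368
  y=20 (Zone III, w=10) cum 378
⇒ y* = 14

(23, 14)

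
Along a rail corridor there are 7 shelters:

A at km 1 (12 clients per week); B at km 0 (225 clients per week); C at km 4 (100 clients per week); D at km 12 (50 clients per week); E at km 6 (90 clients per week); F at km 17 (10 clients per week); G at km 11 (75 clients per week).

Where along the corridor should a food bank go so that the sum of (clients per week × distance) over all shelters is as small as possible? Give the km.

x = 4

For a sum of weighted absolute distances on a line, the optimum is the weighted median (not the mean). Total weight W = 562; half-weight = 281.
Sort by position and accumulate weight:
  km 0 (B, w=225) → cum 225
  km 1 (A, w=12) → cum 237
  km 4 (C, w=100) → cum 337  ≥ 281 → median here
  km 6 (E, w=90) → cum 427
  km 11 (G, w=75) → cum 502
  km 12 (D, w=50) → cum 552
  km 17 (F, w=10) → cum 562
Optimal location: km 4.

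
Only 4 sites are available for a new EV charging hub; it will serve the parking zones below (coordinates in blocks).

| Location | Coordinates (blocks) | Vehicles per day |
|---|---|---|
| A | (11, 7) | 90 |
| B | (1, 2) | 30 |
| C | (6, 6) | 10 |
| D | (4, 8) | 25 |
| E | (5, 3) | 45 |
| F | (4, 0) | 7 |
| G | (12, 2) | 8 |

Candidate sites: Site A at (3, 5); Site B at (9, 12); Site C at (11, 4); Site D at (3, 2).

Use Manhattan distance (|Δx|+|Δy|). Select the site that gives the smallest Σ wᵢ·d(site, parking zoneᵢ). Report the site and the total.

Site C, total 1391 blocks

Total weighted distance at each candidate:
  Site A (3, 5): total = 1508
  Site B (9, 12): total = 2293
  Site C (11, 4): total = 1391
  Site D (3, 2): total = 1703
Minimum is at Site C with total 1391 blocks.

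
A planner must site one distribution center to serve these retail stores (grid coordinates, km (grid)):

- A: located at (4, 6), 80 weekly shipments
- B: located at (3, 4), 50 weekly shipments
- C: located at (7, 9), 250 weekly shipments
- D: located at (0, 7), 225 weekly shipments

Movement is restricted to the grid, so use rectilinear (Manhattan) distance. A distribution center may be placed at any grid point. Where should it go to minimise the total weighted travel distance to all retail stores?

(4, 7)

Manhattan distance separates: Σwᵢ(|x−xᵢ|+|y−yᵢ|) = Σwᵢ|x−xᵢ| + Σwᵢ|y−yᵢ|, so x and y are optimised independently as 1-D weighted medians.
Total weight W = 605; half = 302.5.
x-coordinate, sorted with cumulative weight:
  x=0 (D, w=225) cum 225
  x=3 (B, w=50) cum 275
  x=4 (A, w=80) cum 355  ← median
  x=7 (C, w=250) cum 605
⇒ x* = 4
y-coordinate, sorted with cumulative weight:
  y=4 (B, w=50) cum 50
  y=6 (A, w=80) cum 130
  y=7 (D, w=225) cum 355  ← median
  y=9 (C, w=250) cum 605
⇒ y* = 7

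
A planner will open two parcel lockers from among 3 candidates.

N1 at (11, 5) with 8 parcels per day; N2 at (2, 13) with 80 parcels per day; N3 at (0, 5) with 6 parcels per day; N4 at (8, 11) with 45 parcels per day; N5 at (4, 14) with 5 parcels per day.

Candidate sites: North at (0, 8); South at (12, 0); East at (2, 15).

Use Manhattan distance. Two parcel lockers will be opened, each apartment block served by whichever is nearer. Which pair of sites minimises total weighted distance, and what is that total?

Evaluate every pair (each demand assigned to the nearer of the two):
  {South, East}: total = 745
  {North, East}: total = 755
  {North, South}: total = 1171
Best pair: {South, East} with total 745.

{South, East}, total 745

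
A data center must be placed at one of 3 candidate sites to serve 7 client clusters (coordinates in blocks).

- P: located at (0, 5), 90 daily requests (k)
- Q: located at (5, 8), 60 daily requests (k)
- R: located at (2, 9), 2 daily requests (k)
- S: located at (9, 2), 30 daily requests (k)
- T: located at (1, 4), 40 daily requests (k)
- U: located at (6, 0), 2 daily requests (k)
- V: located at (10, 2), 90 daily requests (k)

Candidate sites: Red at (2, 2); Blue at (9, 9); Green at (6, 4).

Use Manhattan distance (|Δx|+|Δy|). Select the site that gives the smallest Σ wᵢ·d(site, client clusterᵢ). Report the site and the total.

Green, total 1846 blocks

Total weighted distance at each candidate:
  Red (2, 2): total = 2066
  Blue (9, 9): total = 2958
  Green (6, 4): total = 1846
Minimum is at Green with total 1846 blocks.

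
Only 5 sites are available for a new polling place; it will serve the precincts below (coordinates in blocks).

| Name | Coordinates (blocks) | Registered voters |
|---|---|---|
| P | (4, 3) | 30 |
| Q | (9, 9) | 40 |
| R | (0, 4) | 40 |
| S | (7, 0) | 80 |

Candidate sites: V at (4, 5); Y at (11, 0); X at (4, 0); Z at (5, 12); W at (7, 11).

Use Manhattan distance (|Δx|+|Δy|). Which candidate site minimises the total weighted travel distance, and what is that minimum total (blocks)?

X, total 1210 blocks

Total weighted distance at each candidate:
  V (4, 5): total = 1260
  Y (11, 0): total = 1660
  X (4, 0): total = 1210
  Z (5, 12): total = 2220
  W (7, 11): total = 1930
Minimum is at X with total 1210 blocks.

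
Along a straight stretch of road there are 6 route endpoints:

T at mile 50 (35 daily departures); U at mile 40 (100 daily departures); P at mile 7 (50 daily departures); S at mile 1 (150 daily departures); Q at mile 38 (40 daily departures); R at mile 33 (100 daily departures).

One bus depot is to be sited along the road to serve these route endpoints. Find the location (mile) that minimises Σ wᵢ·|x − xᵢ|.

For a sum of weighted absolute distances on a line, the optimum is the weighted median (not the mean). Total weight W = 475; half-weight = 237.5.
Sort by position and accumulate weight:
  mile 1 (S, w=150) → cum 150
  mile 7 (P, w=50) → cum 200
  mile 33 (R, w=100) → cum 300  ≥ 237.5 → median here
  mile 38 (Q, w=40) → cum 340
  mile 40 (U, w=100) → cum 440
  mile 50 (T, w=35) → cum 475
Optimal location: mile 33.

x = 33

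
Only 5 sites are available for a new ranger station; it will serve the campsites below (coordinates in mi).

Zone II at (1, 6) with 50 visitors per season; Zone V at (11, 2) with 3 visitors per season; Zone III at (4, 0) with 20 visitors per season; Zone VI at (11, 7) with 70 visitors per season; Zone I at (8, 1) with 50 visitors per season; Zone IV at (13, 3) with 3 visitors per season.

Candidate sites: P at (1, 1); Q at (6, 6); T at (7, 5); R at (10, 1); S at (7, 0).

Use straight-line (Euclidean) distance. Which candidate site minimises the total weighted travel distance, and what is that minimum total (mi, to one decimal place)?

Total weighted distance at each candidate:
  P (1, 1): total = 1546.2
  Q (6, 6): total = 1044.7
  T (7, 5): total = 973.9
  R (10, 1): total = 1177.3
  S (7, 0): total = 1152.9
Minimum is at T with total 973.9 mi.

T, total 973.9 mi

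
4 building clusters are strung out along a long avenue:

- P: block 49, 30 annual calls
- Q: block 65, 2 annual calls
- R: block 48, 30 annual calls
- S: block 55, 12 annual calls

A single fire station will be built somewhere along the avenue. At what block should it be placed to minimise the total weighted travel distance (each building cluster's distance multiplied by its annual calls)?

For a sum of weighted absolute distances on a line, the optimum is the weighted median (not the mean). Total weight W = 74; half-weight = 37.
Sort by position and accumulate weight:
  block 48 (R, w=30) → cum 30
  block 49 (P, w=30) → cum 60  ≥ 37 → median here
  block 55 (S, w=12) → cum 72
  block 65 (Q, w=2) → cum 74
Optimal location: block 49.

x = 49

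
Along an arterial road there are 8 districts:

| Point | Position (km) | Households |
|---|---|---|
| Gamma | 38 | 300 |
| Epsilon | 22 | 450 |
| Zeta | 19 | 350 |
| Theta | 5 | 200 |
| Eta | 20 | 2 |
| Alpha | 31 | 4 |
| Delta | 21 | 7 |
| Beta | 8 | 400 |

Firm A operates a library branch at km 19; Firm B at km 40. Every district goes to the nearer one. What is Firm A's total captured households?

The indifferent point is the midpoint (19+40)/2 = 29.5; districts left of it (closer to Firm A at 19) go to Firm A, those right go to Firm B.
  Theta at 5 (w=200) → Firm A
  Beta at 8 (w=400) → Firm A
  Zeta at 19 (w=350) → Firm A
  Eta at 20 (w=2) → Firm A
  Delta at 21 (w=7) → Firm A
  Epsilon at 22 (w=450) → Firm A
  Alpha at 31 (w=4) → Firm B
  Gamma at 38 (w=300) → Firm B
Firm A captures 1409; Firm B captures 304.

1409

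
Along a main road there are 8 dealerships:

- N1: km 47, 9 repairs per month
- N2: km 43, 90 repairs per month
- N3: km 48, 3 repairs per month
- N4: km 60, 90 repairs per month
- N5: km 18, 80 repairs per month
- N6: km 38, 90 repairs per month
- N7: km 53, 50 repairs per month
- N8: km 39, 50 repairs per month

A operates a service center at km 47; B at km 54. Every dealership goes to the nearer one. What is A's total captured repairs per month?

The indifferent point is the midpoint (47+54)/2 = 50.5; dealerships left of it (closer to A at 47) go to A, those right go to B.
  N5 at 18 (w=80) → A
  N6 at 38 (w=90) → A
  N8 at 39 (w=50) → A
  N2 at 43 (w=90) → A
  N1 at 47 (w=9) → A
  N3 at 48 (w=3) → A
  N7 at 53 (w=50) → B
  N4 at 60 (w=90) → B
A captures 322; B captures 140.

322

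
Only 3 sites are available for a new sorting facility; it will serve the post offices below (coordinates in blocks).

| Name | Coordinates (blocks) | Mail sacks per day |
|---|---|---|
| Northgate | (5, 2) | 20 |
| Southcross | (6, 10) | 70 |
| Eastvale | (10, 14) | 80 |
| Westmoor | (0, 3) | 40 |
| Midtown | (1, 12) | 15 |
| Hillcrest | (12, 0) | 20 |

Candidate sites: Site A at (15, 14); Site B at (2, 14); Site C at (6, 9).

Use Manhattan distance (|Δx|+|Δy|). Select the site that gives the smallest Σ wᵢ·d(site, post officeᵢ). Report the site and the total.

Total weighted distance at each candidate:
  Site A (15, 14): total = 3370
  Site B (2, 14): total = 2545
  Site C (6, 9): total = 1850
Minimum is at Site C with total 1850 blocks.

Site C, total 1850 blocks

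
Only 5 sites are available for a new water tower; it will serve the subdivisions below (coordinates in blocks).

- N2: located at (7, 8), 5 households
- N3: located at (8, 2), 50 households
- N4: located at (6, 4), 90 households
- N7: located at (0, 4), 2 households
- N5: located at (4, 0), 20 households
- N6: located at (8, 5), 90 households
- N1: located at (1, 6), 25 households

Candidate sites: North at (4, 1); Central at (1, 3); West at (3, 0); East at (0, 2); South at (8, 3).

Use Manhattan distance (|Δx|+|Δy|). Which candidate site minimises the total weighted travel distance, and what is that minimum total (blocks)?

South, total 938 blocks

Total weighted distance at each candidate:
  North (4, 1): total = 1704
  Central (1, 3): total = 2004
  West (3, 0): total = 2174
  East (0, 2): total = 2424
  South (8, 3): total = 938
Minimum is at South with total 938 blocks.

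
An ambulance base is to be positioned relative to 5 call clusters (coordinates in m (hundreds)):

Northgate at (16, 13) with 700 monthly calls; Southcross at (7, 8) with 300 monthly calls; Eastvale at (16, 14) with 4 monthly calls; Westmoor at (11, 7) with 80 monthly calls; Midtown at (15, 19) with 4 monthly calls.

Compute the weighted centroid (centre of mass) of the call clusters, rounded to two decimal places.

The minimiser of Σwᵢ‖p−pᵢ‖² is the weighted centroid p* = (Σwᵢpᵢ)/(Σwᵢ).
Σwᵢ = 1088.
Σwᵢxᵢ = 700·16 + 300·7 + 4·16 + 80·11 + 4·15 = 14304.
Σwᵢyᵢ = 700·13 + 300·8 + 4·14 + 80·7 + 4·19 = 12192.
x* = 14304/1088 = 13.15, y* = 12192/1088 = 11.21.

(13.15, 11.21)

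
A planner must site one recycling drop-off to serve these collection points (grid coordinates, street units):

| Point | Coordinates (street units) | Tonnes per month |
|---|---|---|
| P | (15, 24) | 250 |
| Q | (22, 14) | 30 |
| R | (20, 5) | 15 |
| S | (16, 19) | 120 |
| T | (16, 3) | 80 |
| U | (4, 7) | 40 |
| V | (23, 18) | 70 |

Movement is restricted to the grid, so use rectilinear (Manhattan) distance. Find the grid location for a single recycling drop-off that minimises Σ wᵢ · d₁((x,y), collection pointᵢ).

(16, 19)

Manhattan distance separates: Σwᵢ(|x−xᵢ|+|y−yᵢ|) = Σwᵢ|x−xᵢ| + Σwᵢ|y−yᵢ|, so x and y are optimised independently as 1-D weighted medians.
Total weight W = 605; half = 302.5.
x-coordinate, sorted with cumulative weight:
  x=4 (U, w=40) cum 40
  x=15 (P, w=250) cum 290
  x=16 (S, w=120) cum 410  ← median
  x=16 (T, w=80) cum 490
  x=20 (R, w=15) cum 505
  x=22 (Q, w=30) cum 535
  x=23 (V, w=70) cum 605
⇒ x* = 16
y-coordinate, sorted with cumulative weight:
  y=3 (T, w=80) cum 80
  y=5 (R, w=15) cum 95
  y=7 (U, w=40) cum 135
  y=14 (Q, w=30) cum 165
  y=18 (V, w=70) cum 235
  y=19 (S, w=120) cum 355  ← median
  y=24 (P, w=250) cum 605
⇒ y* = 19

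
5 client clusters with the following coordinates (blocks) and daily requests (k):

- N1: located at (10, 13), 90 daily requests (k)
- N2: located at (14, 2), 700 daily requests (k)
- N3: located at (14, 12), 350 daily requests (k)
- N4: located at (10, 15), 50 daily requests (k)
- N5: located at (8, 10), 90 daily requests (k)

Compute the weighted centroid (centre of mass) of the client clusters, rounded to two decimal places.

(13.14, 6.58)

The minimiser of Σwᵢ‖p−pᵢ‖² is the weighted centroid p* = (Σwᵢpᵢ)/(Σwᵢ).
Σwᵢ = 1280.
Σwᵢxᵢ = 90·10 + 700·14 + 350·14 + 50·10 + 90·8 = 16820.
Σwᵢyᵢ = 90·13 + 700·2 + 350·12 + 50·15 + 90·10 = 8420.
x* = 16820/1280 = 13.14, y* = 8420/1280 = 6.58.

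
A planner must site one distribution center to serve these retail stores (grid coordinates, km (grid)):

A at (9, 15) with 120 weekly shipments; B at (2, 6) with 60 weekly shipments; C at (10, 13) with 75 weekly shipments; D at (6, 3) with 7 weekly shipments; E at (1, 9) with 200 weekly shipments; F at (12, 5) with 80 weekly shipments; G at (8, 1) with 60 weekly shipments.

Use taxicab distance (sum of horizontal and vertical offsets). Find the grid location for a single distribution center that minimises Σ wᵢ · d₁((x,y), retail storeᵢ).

Manhattan distance separates: Σwᵢ(|x−xᵢ|+|y−yᵢ|) = Σwᵢ|x−xᵢ| + Σwᵢ|y−yᵢ|, so x and y are optimised independently as 1-D weighted medians.
Total weight W = 602; half = 301.
x-coordinate, sorted with cumulative weight:
  x=1 (E, w=200) cum 200
  x=2 (B, w=60) cum 260
  x=6 (D, w=7) cum 267
  x=8 (G, w=60) cum 327  ← median
  x=9 (A, w=120) cum 447
  x=10 (C, w=75) cum 522
  x=12 (F, w=80) cum 602
⇒ x* = 8
y-coordinate, sorted with cumulative weight:
  y=1 (G, w=60) cum 60
  y=3 (D, w=7) cum 67
  y=5 (F, w=80) cum 147
  y=6 (B, w=60) cum 207
  y=9 (E, w=200) cum 407  ← median
  y=13 (C, w=75) cum 482
  y=15 (A, w=120) cum 602
⇒ y* = 9

(8, 9)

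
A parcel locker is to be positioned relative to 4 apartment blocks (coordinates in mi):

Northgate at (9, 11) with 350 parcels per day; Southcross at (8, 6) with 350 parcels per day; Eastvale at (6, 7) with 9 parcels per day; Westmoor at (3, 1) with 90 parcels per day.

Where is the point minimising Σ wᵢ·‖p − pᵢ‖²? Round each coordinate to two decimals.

The minimiser of Σwᵢ‖p−pᵢ‖² is the weighted centroid p* = (Σwᵢpᵢ)/(Σwᵢ).
Σwᵢ = 799.
Σwᵢxᵢ = 350·9 + 350·8 + 9·6 + 90·3 = 6274.
Σwᵢyᵢ = 350·11 + 350·6 + 9·7 + 90·1 = 6103.
x* = 6274/799 = 7.85, y* = 6103/799 = 7.64.

(7.85, 7.64)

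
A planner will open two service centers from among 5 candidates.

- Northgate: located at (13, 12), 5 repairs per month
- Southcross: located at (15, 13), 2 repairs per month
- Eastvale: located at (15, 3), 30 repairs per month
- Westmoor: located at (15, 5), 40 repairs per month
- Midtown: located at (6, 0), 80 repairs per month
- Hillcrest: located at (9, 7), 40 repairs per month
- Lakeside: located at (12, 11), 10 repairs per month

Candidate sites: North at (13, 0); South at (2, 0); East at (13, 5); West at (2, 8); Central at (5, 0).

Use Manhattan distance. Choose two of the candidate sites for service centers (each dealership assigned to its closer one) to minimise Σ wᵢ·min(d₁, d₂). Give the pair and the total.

{East, Central}, total 645

Evaluate every pair (each demand assigned to the nearer of the two):
  {East, Central}: total = 645
  {South, East}: total = 885
  {North, East}: total = 1125
  {North, Central}: total = 1160
  {North, South}: total = 1400
  {North, West}: total = 1520
  {East, West}: total = 1525
  {West, Central}: total = 1631
  {South, Central}: total = 1836
  {South, West}: total = 2001
Best pair: {East, Central} with total 645.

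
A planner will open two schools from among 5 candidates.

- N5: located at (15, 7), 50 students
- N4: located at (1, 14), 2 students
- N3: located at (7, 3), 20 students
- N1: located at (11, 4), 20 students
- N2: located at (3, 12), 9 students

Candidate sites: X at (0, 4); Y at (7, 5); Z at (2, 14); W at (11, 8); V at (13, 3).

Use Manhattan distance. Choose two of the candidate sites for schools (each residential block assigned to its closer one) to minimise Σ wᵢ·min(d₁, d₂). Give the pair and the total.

{Y, W}, total 499

Evaluate every pair (each demand assigned to the nearer of the two):
  {Y, W}: total = 499
  {Z, V}: total = 509
  {Y, V}: total = 529
  {Z, W}: total = 539
  {W, V}: total = 570
  {X, V}: total = 601
  {X, W}: total = 611
  {Y, Z}: total = 669
  {X, Y}: total = 761
  {X, Z}: total = 1309
Best pair: {Y, W} with total 499.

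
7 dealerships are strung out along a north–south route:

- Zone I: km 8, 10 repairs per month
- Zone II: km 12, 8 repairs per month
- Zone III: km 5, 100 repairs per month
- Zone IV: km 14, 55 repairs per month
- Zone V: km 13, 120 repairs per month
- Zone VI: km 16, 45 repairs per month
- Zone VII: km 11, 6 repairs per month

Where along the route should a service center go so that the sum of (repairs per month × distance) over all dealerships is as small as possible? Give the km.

x = 13

For a sum of weighted absolute distances on a line, the optimum is the weighted median (not the mean). Total weight W = 344; half-weight = 172.
Sort by position and accumulate weight:
  km 5 (Zone III, w=100) → cum 100
  km 8 (Zone I, w=10) → cum 110
  km 11 (Zone VII, w=6) → cum 116
  km 12 (Zone II, w=8) → cum 124
  km 13 (Zone V, w=120) → cum 244  ≥ 172 → median here
  km 14 (Zone IV, w=55) → cum 299
  km 16 (Zone VI, w=45) → cum 344
Optimal location: km 13.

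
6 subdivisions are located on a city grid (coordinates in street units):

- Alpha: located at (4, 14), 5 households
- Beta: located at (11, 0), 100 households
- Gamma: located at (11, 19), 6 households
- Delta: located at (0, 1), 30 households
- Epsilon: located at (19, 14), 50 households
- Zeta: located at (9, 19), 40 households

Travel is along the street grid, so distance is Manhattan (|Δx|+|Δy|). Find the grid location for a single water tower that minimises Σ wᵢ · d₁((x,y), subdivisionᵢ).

Manhattan distance separates: Σwᵢ(|x−xᵢ|+|y−yᵢ|) = Σwᵢ|x−xᵢ| + Σwᵢ|y−yᵢ|, so x and y are optimised independently as 1-D weighted medians.
Total weight W = 231; half = 115.5.
x-coordinate, sorted with cumulative weight:
  x=0 (Delta, w=30) cum 30
  x=4 (Alpha, w=5) cum 35
  x=9 (Zeta, w=40) cum 75
  x=11 (Beta, w=100) cum 175  ← median
  x=11 (Gamma, w=6) cum 181
  x=19 (Epsilon, w=50) cum 231
⇒ x* = 11
y-coordinate, sorted with cumulative weight:
  y=0 (Beta, w=100) cum 100
  y=1 (Delta, w=30) cum 130  ← median
  y=14 (Alpha, w=5) cum 135
  y=14 (Epsilon, w=50) cum 185
  y=19 (Gamma, w=6) cum 191
  y=19 (Zeta, w=40) cum 231
⇒ y* = 1

(11, 1)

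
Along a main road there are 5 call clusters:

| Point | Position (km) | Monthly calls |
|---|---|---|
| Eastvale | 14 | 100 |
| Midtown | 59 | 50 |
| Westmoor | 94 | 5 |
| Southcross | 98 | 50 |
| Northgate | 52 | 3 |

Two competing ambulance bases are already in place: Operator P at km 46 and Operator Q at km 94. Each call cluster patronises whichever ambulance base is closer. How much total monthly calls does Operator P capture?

153

The indifferent point is the midpoint (46+94)/2 = 70; call clusters left of it (closer to Operator P at 46) go to Operator P, those right go to Operator Q.
  Eastvale at 14 (w=100) → Operator P
  Northgate at 52 (w=3) → Operator P
  Midtown at 59 (w=50) → Operator P
  Westmoor at 94 (w=5) → Operator Q
  Southcross at 98 (w=50) → Operator Q
Operator P captures 153; Operator Q captures 55.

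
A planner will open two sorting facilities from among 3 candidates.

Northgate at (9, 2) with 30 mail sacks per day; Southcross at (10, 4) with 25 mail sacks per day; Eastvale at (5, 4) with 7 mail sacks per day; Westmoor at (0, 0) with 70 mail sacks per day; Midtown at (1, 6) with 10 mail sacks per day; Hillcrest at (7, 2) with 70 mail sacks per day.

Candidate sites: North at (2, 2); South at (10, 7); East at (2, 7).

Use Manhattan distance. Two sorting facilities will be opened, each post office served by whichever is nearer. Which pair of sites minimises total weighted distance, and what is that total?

Evaluate every pair (each demand assigned to the nearer of the two):
  {North, South}: total = 970
  {North, East}: total = 1145
  {South, East}: total = 1507
Best pair: {North, South} with total 970.

{North, South}, total 970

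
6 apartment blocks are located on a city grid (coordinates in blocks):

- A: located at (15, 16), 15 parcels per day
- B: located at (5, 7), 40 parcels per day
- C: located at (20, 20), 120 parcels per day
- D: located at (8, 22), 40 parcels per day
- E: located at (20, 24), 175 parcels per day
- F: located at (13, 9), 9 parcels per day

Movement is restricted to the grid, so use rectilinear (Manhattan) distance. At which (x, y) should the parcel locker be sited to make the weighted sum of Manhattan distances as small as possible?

Manhattan distance separates: Σwᵢ(|x−xᵢ|+|y−yᵢ|) = Σwᵢ|x−xᵢ| + Σwᵢ|y−yᵢ|, so x and y are optimised independently as 1-D weighted medians.
Total weight W = 399; half = 199.5.
x-coordinate, sorted with cumulative weight:
  x=5 (B, w=40) cum 40
  x=8 (D, w=40) cum 80
  x=13 (F, w=9) cum 89
  x=15 (A, w=15) cum 104
  x=20 (C, w=120) cum 224  ← median
  x=20 (E, w=175) cum 399
⇒ x* = 20
y-coordinate, sorted with cumulative weight:
  y=7 (B, w=40) cum 40
  y=9 (F, w=9) cum 49
  y=16 (A, w=15) cum 64
  y=20 (C, w=120) cum 184
  y=22 (D, w=40) cum 224  ← median
  y=24 (E, w=175) cum 399
⇒ y* = 22

(20, 22)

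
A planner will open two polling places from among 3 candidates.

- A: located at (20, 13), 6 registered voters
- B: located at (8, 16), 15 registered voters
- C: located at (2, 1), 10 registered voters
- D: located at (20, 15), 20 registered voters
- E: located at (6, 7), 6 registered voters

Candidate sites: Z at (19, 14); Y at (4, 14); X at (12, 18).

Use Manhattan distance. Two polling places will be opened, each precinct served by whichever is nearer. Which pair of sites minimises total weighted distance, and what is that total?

{Z, Y}, total 346

Evaluate every pair (each demand assigned to the nearer of the two):
  {Z, Y}: total = 346
  {Z, X}: total = 514
  {Y, X}: total = 592
Best pair: {Z, Y} with total 346.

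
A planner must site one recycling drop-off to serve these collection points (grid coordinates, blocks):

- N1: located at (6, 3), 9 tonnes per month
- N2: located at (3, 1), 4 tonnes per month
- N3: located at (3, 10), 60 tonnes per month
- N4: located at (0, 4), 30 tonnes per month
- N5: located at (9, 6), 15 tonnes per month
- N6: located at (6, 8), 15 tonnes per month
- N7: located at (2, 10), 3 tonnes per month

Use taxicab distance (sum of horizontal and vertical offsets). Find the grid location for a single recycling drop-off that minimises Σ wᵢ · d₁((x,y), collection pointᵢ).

(3, 8)

Manhattan distance separates: Σwᵢ(|x−xᵢ|+|y−yᵢ|) = Σwᵢ|x−xᵢ| + Σwᵢ|y−yᵢ|, so x and y are optimised independently as 1-D weighted medians.
Total weight W = 136; half = 68.
x-coordinate, sorted with cumulative weight:
  x=0 (N4, w=30) cum 30
  x=2 (N7, w=3) cum 33
  x=3 (N2, w=4) cum 37
  x=3 (N3, w=60) cum 97  ← median
  x=6 (N1, w=9) cum 106
  x=6 (N6, w=15) cum 121
  x=9 (N5, w=15) cum 136
⇒ x* = 3
y-coordinate, sorted with cumulative weight:
  y=1 (N2, w=4) cum 4
  y=3 (N1, w=9) cum 13
  y=4 (N4, w=30) cum 43
  y=6 (N5, w=15) cum 58
  y=8 (N6, w=15) cum 73  ← median
  y=10 (N3, w=60) cum 133
  y=10 (N7, w=3) cum 136
⇒ y* = 8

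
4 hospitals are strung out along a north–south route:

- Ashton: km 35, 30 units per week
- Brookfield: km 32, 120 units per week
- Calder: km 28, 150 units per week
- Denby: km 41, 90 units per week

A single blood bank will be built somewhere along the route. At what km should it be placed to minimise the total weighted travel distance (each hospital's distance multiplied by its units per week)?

For a sum of weighted absolute distances on a line, the optimum is the weighted median (not the mean). Total weight W = 390; half-weight = 195.
Sort by position and accumulate weight:
  km 28 (Calder, w=150) → cum 150
  km 32 (Brookfield, w=120) → cum 270  ≥ 195 → median here
  km 35 (Ashton, w=30) → cum 300
  km 41 (Denby, w=90) → cum 390
Optimal location: km 32.

x = 32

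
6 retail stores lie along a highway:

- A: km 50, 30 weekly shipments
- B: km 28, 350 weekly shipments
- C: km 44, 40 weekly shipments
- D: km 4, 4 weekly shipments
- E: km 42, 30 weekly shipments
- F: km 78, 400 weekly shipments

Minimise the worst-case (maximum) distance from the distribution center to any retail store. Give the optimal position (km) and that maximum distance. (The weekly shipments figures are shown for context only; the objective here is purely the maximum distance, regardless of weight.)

location 41, max distance 37

The 1-center on a line is the midpoint of the two extreme points: leftmost at 4, rightmost at 78.
Optimal location = (4 + 78)/2 = 41; maximum distance = (78 − 4)/2 = 37.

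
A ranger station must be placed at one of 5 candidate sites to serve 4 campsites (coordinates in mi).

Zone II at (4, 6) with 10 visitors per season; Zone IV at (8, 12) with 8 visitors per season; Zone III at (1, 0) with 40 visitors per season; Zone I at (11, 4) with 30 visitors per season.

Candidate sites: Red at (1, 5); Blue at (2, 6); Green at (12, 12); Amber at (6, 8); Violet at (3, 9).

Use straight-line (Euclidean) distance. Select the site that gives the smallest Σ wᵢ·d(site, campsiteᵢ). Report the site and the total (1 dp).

Total weighted distance at each candidate:
  Red (1, 5): total = 612.3
  Blue (2, 6): total = 607.8
  Green (12, 12): total = 1025.0
  Amber (6, 8): total = 633.5
  Violet (3, 9): total = 730.1
Minimum is at Blue with total 607.8 mi.

Blue, total 607.8 mi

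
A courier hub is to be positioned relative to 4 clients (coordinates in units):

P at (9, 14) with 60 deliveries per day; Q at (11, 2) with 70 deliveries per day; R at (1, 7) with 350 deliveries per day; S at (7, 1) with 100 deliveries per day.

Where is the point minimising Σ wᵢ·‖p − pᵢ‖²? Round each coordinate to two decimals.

(4.07, 6.09)

The minimiser of Σwᵢ‖p−pᵢ‖² is the weighted centroid p* = (Σwᵢpᵢ)/(Σwᵢ).
Σwᵢ = 580.
Σwᵢxᵢ = 60·9 + 70·11 + 350·1 + 100·7 = 2360.
Σwᵢyᵢ = 60·14 + 70·2 + 350·7 + 100·1 = 3530.
x* = 2360/580 = 4.07, y* = 3530/580 = 6.09.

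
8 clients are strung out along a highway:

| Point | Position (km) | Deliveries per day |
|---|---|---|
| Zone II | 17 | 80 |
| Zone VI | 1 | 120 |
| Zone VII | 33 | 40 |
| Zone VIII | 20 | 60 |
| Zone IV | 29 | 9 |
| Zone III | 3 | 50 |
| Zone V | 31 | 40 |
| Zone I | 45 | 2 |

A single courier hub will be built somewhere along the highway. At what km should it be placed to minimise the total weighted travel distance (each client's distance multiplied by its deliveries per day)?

x = 17

For a sum of weighted absolute distances on a line, the optimum is the weighted median (not the mean). Total weight W = 401; half-weight = 200.5.
Sort by position and accumulate weight:
  km 1 (Zone VI, w=120) → cum 120
  km 3 (Zone III, w=50) → cum 170
  km 17 (Zone II, w=80) → cum 250  ≥ 200.5 → median here
  km 20 (Zone VIII, w=60) → cum 310
  km 29 (Zone IV, w=9) → cum 319
  km 31 (Zone V, w=40) → cum 359
  km 33 (Zone VII, w=40) → cum 399
  km 45 (Zone I, w=2) → cum 401
Optimal location: km 17.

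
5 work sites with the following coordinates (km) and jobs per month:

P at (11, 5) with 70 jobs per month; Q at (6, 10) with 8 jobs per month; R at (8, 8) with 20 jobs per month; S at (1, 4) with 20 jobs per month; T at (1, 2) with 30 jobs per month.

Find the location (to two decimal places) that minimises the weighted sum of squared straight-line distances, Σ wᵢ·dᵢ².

(6.95, 4.93)

The minimiser of Σwᵢ‖p−pᵢ‖² is the weighted centroid p* = (Σwᵢpᵢ)/(Σwᵢ).
Σwᵢ = 148.
Σwᵢxᵢ = 70·11 + 8·6 + 20·8 + 20·1 + 30·1 = 1028.
Σwᵢyᵢ = 70·5 + 8·10 + 20·8 + 20·4 + 30·2 = 730.
x* = 1028/148 = 6.95, y* = 730/148 = 4.93.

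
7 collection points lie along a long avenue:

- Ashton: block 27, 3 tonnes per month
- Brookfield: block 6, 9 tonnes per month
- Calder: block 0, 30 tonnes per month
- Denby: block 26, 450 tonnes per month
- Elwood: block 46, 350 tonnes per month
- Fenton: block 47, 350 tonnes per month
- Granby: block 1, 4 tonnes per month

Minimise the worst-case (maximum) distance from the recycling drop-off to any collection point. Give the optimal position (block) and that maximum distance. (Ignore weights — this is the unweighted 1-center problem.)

location 23.5, max distance 23.5

The 1-center on a line is the midpoint of the two extreme points: leftmost at 0, rightmost at 47.
Optimal location = (0 + 47)/2 = 23.5; maximum distance = (47 − 0)/2 = 23.5.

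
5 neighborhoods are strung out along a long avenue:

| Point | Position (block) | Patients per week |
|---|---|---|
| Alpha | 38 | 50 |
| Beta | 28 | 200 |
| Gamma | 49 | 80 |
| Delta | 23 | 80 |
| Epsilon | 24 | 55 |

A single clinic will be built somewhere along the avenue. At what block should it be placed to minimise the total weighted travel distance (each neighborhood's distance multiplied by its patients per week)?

x = 28

For a sum of weighted absolute distances on a line, the optimum is the weighted median (not the mean). Total weight W = 465; half-weight = 232.5.
Sort by position and accumulate weight:
  block 23 (Delta, w=80) → cum 80
  block 24 (Epsilon, w=55) → cum 135
  block 28 (Beta, w=200) → cum 335  ≥ 232.5 → median here
  block 38 (Alpha, w=50) → cum 385
  block 49 (Gamma, w=80) → cum 465
Optimal location: block 28.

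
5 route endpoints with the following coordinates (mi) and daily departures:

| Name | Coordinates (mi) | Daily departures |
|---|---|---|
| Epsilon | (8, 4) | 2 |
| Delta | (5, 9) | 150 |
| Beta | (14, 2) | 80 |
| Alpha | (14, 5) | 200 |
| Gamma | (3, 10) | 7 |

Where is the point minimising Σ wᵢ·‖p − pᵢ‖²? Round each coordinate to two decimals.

The minimiser of Σwᵢ‖p−pᵢ‖² is the weighted centroid p* = (Σwᵢpᵢ)/(Σwᵢ).
Σwᵢ = 439.
Σwᵢxᵢ = 2·8 + 150·5 + 80·14 + 200·14 + 7·3 = 4707.
Σwᵢyᵢ = 2·4 + 150·9 + 80·2 + 200·5 + 7·10 = 2588.
x* = 4707/439 = 10.72, y* = 2588/439 = 5.90.

(10.72, 5.90)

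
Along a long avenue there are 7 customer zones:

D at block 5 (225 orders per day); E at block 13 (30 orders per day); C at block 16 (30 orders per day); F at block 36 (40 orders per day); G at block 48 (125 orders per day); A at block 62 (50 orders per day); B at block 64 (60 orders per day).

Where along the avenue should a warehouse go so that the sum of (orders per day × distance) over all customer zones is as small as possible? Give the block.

x = 16

For a sum of weighted absolute distances on a line, the optimum is the weighted median (not the mean). Total weight W = 560; half-weight = 280.
Sort by position and accumulate weight:
  block 5 (D, w=225) → cum 225
  block 13 (E, w=30) → cum 255
  block 16 (C, w=30) → cum 285  ≥ 280 → median here
  block 36 (F, w=40) → cum 325
  block 48 (G, w=125) → cum 450
  block 62 (A, w=50) → cum 500
  block 64 (B, w=60) → cum 560
Optimal location: block 16.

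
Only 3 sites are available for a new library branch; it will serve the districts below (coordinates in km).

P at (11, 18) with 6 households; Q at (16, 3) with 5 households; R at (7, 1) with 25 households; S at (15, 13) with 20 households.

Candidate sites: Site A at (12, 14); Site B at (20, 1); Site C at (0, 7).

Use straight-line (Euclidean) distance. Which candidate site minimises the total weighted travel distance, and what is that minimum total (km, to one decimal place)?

Total weighted distance at each candidate:
  Site A (12, 14): total = 494.7
  Site B (20, 1): total = 722.8
  Site C (0, 7): total = 729.4
Minimum is at Site A with total 494.7 km.

Site A, total 494.7 km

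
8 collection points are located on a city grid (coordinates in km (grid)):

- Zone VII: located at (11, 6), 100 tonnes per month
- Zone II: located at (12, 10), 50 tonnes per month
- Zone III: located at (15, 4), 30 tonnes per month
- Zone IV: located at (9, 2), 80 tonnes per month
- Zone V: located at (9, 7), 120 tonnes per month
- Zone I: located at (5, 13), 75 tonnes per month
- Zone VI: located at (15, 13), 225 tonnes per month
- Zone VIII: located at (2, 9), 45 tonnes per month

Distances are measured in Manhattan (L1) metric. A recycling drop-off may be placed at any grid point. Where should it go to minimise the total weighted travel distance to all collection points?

(11, 9)

Manhattan distance separates: Σwᵢ(|x−xᵢ|+|y−yᵢ|) = Σwᵢ|x−xᵢ| + Σwᵢ|y−yᵢ|, so x and y are optimised independently as 1-D weighted medians.
Total weight W = 725; half = 362.5.
x-coordinate, sorted with cumulative weight:
  x=2 (Zone VIII, w=45) cum 45
  x=5 (Zone I, w=75) cum 120
  x=9 (Zone IV, w=80) cum 200
  x=9 (Zone V, w=120) cum 320
  x=11 (Zone VII, w=100) cum 420  ← median
  x=12 (Zone II, w=50) cum 470
  x=15 (Zone III, w=30) cum 500
  x=15 (Zone VI, w=225) cum 725
⇒ x* = 11
y-coordinate, sorted with cumulative weight:
  y=2 (Zone IV, w=80) cum 80
  y=4 (Zone III, w=30) cum 110
  y=6 (Zone VII, w=100) cum 210
  y=7 (Zone V, w=120) cum 330
  y=9 (Zone VIII, w=45) cum 375  ← median
  y=10 (Zone II, w=50) cum 425
  y=13 (Zone I, w=75) cum 500
  y=13 (Zone VI, w=225) cum 725
⇒ y* = 9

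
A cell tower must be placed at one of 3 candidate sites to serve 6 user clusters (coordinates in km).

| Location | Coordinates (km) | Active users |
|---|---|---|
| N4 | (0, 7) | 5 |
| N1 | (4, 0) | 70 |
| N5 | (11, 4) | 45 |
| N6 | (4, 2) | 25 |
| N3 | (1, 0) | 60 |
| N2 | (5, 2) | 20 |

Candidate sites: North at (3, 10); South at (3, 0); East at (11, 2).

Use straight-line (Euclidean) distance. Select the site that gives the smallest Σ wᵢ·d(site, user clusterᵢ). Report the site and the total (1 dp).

South, total 743.0 km

Total weighted distance at each candidate:
  North (3, 10): total = 2153.1
  South (3, 0): total = 743.0
  East (11, 2): total = 1566.9
Minimum is at South with total 743.0 km.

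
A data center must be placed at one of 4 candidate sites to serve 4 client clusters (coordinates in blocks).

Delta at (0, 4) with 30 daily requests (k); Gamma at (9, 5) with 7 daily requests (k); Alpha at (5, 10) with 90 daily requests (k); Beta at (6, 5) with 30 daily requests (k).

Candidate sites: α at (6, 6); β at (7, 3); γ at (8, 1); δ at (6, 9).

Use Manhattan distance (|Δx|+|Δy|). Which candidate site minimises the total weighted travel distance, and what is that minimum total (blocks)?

Total weighted distance at each candidate:
  α (6, 6): total = 748
  β (7, 3): total = 1168
  γ (8, 1): total = 1625
  δ (6, 9): total = 679
Minimum is at δ with total 679 blocks.

δ, total 679 blocks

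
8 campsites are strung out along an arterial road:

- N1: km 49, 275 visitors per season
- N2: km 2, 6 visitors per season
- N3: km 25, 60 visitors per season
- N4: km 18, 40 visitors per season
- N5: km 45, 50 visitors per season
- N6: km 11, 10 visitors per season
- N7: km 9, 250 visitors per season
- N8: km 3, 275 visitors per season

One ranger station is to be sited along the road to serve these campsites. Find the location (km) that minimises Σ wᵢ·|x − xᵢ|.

x = 9

For a sum of weighted absolute distances on a line, the optimum is the weighted median (not the mean). Total weight W = 966; half-weight = 483.
Sort by position and accumulate weight:
  km 2 (N2, w=6) → cum 6
  km 3 (N8, w=275) → cum 281
  km 9 (N7, w=250) → cum 531  ≥ 483 → median here
  km 11 (N6, w=10) → cum 541
  km 18 (N4, w=40) → cum 581
  km 25 (N3, w=60) → cum 641
  km 45 (N5, w=50) → cum 691
  km 49 (N1, w=275) → cum 966
Optimal location: km 9.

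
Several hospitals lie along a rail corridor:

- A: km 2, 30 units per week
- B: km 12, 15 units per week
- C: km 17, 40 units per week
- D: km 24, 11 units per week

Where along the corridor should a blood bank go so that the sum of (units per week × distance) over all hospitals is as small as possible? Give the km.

For a sum of weighted absolute distances on a line, the optimum is the weighted median (not the mean). Total weight W = 96; half-weight = 48.
Sort by position and accumulate weight:
  km 2 (A, w=30) → cum 30
  km 12 (B, w=15) → cum 45
  km 17 (C, w=40) → cum 85  ≥ 48 → median here
  km 24 (D, w=11) → cum 96
Optimal location: km 17.

x = 17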